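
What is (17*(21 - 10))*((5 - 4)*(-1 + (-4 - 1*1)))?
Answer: -1122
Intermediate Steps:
(17*(21 - 10))*((5 - 4)*(-1 + (-4 - 1*1))) = (17*11)*(1*(-1 + (-4 - 1))) = 187*(1*(-1 - 5)) = 187*(1*(-6)) = 187*(-6) = -1122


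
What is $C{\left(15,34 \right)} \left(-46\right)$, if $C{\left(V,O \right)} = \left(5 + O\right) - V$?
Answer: $-1104$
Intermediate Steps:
$C{\left(V,O \right)} = 5 + O - V$
$C{\left(15,34 \right)} \left(-46\right) = \left(5 + 34 - 15\right) \left(-46\right) = 24 \left(-46\right) = -1104$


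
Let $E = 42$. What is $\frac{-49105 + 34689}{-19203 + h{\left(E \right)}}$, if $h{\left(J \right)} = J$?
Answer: $\frac{14416}{19161} \approx 0.75236$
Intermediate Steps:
$\frac{-49105 + 34689}{-19203 + h{\left(E \right)}} = \frac{-49105 + 34689}{-19203 + 42} = - \frac{14416}{-19161} = \left(-14416\right) \left(- \frac{1}{19161}\right) = \frac{14416}{19161}$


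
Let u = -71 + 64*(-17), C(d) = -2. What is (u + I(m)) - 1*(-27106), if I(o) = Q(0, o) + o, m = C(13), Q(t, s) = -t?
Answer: 25945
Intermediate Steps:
u = -1159 (u = -71 - 1088 = -1159)
m = -2
I(o) = o (I(o) = -1*0 + o = 0 + o = o)
(u + I(m)) - 1*(-27106) = (-1159 - 2) - 1*(-27106) = -1161 + 27106 = 25945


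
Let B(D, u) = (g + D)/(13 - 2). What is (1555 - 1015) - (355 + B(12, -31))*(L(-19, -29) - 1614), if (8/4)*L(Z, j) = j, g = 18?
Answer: 12828175/22 ≈ 5.8310e+5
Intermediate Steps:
L(Z, j) = j/2
B(D, u) = 18/11 + D/11 (B(D, u) = (18 + D)/(13 - 2) = (18 + D)/11 = (18 + D)*(1/11) = 18/11 + D/11)
(1555 - 1015) - (355 + B(12, -31))*(L(-19, -29) - 1614) = (1555 - 1015) - (355 + (18/11 + (1/11)*12))*((½)*(-29) - 1614) = 540 - (355 + (18/11 + 12/11))*(-29/2 - 1614) = 540 - (355 + 30/11)*(-3257)/2 = 540 - 3935*(-3257)/(11*2) = 540 - 1*(-12816295/22) = 540 + 12816295/22 = 12828175/22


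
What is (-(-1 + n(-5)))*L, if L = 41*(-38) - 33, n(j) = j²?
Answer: 38184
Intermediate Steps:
L = -1591 (L = -1558 - 33 = -1591)
(-(-1 + n(-5)))*L = -(-1 + (-5)²)*(-1591) = -(-1 + 25)*(-1591) = -1*24*(-1591) = -24*(-1591) = 38184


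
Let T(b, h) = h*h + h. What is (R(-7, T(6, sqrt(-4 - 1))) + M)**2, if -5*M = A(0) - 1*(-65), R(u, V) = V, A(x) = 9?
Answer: 9676/25 - 198*I*sqrt(5)/5 ≈ 387.04 - 88.548*I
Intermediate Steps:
T(b, h) = h + h**2 (T(b, h) = h**2 + h = h + h**2)
M = -74/5 (M = -(9 - 1*(-65))/5 = -(9 + 65)/5 = -1/5*74 = -74/5 ≈ -14.800)
(R(-7, T(6, sqrt(-4 - 1))) + M)**2 = (sqrt(-4 - 1)*(1 + sqrt(-4 - 1)) - 74/5)**2 = (sqrt(-5)*(1 + sqrt(-5)) - 74/5)**2 = ((I*sqrt(5))*(1 + I*sqrt(5)) - 74/5)**2 = (I*sqrt(5)*(1 + I*sqrt(5)) - 74/5)**2 = (-74/5 + I*sqrt(5)*(1 + I*sqrt(5)))**2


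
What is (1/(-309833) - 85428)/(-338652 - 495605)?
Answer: 26468413525/258480349081 ≈ 0.10240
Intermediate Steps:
(1/(-309833) - 85428)/(-338652 - 495605) = (-1/309833 - 85428)/(-834257) = -26468413525/309833*(-1/834257) = 26468413525/258480349081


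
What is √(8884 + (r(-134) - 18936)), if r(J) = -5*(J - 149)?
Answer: I*√8637 ≈ 92.935*I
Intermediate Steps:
r(J) = 745 - 5*J (r(J) = -5*(-149 + J) = 745 - 5*J)
√(8884 + (r(-134) - 18936)) = √(8884 + ((745 - 5*(-134)) - 18936)) = √(8884 + ((745 + 670) - 18936)) = √(8884 + (1415 - 18936)) = √(8884 - 17521) = √(-8637) = I*√8637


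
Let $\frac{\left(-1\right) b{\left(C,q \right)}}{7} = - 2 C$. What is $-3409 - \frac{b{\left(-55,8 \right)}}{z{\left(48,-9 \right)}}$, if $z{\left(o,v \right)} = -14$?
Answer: $-3464$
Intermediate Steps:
$b{\left(C,q \right)} = 14 C$ ($b{\left(C,q \right)} = - 7 \left(- 2 C\right) = 14 C$)
$-3409 - \frac{b{\left(-55,8 \right)}}{z{\left(48,-9 \right)}} = -3409 - \frac{14 \left(-55\right)}{-14} = -3409 - \left(-770\right) \left(- \frac{1}{14}\right) = -3409 - 55 = -3464$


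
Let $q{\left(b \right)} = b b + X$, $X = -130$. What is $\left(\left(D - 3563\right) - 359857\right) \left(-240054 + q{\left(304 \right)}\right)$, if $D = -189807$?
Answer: $81749247336$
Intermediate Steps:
$q{\left(b \right)} = -130 + b^{2}$ ($q{\left(b \right)} = b b - 130 = b^{2} - 130 = -130 + b^{2}$)
$\left(\left(D - 3563\right) - 359857\right) \left(-240054 + q{\left(304 \right)}\right) = \left(\left(-189807 - 3563\right) - 359857\right) \left(-240054 - \left(130 - 304^{2}\right)\right) = \left(\left(-189807 - 3563\right) - 359857\right) \left(-240054 + \left(-130 + 92416\right)\right) = \left(-193370 - 359857\right) \left(-240054 + 92286\right) = \left(-553227\right) \left(-147768\right) = 81749247336$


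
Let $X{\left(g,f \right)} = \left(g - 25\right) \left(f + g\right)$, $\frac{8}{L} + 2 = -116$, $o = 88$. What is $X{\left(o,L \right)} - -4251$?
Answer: $\frac{577653}{59} \approx 9790.7$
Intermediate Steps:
$L = - \frac{4}{59}$ ($L = \frac{8}{-2 - 116} = \frac{8}{-118} = 8 \left(- \frac{1}{118}\right) = - \frac{4}{59} \approx -0.067797$)
$X{\left(g,f \right)} = \left(-25 + g\right) \left(f + g\right)$
$X{\left(o,L \right)} - -4251 = \left(88^{2} - - \frac{100}{59} - 2200 - \frac{352}{59}\right) - -4251 = \left(7744 + \frac{100}{59} - 2200 - \frac{352}{59}\right) + 4251 = \frac{326844}{59} + 4251 = \frac{577653}{59}$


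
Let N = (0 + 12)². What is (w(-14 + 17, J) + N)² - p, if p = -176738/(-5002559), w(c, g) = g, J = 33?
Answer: 156724994173/5002559 ≈ 31329.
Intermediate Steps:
N = 144 (N = 12² = 144)
p = 176738/5002559 (p = -176738*(-1/5002559) = 176738/5002559 ≈ 0.035330)
(w(-14 + 17, J) + N)² - p = (33 + 144)² - 1*176738/5002559 = 177² - 176738/5002559 = 31329 - 176738/5002559 = 156724994173/5002559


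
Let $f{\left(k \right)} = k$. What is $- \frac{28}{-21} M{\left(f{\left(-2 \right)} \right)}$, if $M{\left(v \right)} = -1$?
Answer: $- \frac{4}{3} \approx -1.3333$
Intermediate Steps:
$- \frac{28}{-21} M{\left(f{\left(-2 \right)} \right)} = - \frac{28}{-21} \left(-1\right) = - \frac{28 \left(-1\right)}{21} \left(-1\right) = \left(-1\right) \left(- \frac{4}{3}\right) \left(-1\right) = \frac{4}{3} \left(-1\right) = - \frac{4}{3}$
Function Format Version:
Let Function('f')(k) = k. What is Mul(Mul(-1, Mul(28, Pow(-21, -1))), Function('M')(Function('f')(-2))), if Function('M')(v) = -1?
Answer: Rational(-4, 3) ≈ -1.3333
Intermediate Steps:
Mul(Mul(-1, Mul(28, Pow(-21, -1))), Function('M')(Function('f')(-2))) = Mul(Mul(-1, Mul(28, Pow(-21, -1))), -1) = Mul(Mul(-1, Mul(28, Rational(-1, 21))), -1) = Mul(Mul(-1, Rational(-4, 3)), -1) = Mul(Rational(4, 3), -1) = Rational(-4, 3)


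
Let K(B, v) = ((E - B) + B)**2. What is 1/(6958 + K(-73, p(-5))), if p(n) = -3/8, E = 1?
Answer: 1/6959 ≈ 0.00014370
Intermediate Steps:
p(n) = -3/8 (p(n) = -3*1/8 = -3/8)
K(B, v) = 1 (K(B, v) = ((1 - B) + B)**2 = 1**2 = 1)
1/(6958 + K(-73, p(-5))) = 1/(6958 + 1) = 1/6959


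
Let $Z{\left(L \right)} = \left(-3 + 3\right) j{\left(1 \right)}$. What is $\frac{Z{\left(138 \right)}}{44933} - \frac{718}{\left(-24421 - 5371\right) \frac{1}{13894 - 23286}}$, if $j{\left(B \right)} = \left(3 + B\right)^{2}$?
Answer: $- \frac{210733}{931} \approx -226.35$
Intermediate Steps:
$Z{\left(L \right)} = 0$ ($Z{\left(L \right)} = \left(-3 + 3\right) \left(3 + 1\right)^{2} = 0 \cdot 4^{2} = 0 \cdot 16 = 0$)
$\frac{Z{\left(138 \right)}}{44933} - \frac{718}{\left(-24421 - 5371\right) \frac{1}{13894 - 23286}} = \frac{0}{44933} - \frac{718}{\left(-24421 - 5371\right) \frac{1}{13894 - 23286}} = 0 \cdot \frac{1}{44933} - \frac{718}{\left(-29792\right) \frac{1}{-9392}} = 0 - \frac{718}{\left(-29792\right) \left(- \frac{1}{9392}\right)} = 0 - \frac{718}{\frac{1862}{587}} = 0 - \frac{210733}{931} = - \frac{210733}{931}$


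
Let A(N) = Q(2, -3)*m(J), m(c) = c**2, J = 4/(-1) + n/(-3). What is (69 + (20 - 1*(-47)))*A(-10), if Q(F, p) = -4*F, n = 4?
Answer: -278528/9 ≈ -30948.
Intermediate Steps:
J = -16/3 (J = 4/(-1) + 4/(-3) = 4*(-1) + 4*(-1/3) = -4 - 4/3 = -16/3 ≈ -5.3333)
A(N) = -2048/9 (A(N) = (-4*2)*(-16/3)**2 = -8*256/9 = -2048/9)
(69 + (20 - 1*(-47)))*A(-10) = (69 + (20 - 1*(-47)))*(-2048/9) = (69 + (20 + 47))*(-2048/9) = (69 + 67)*(-2048/9) = 136*(-2048/9) = -278528/9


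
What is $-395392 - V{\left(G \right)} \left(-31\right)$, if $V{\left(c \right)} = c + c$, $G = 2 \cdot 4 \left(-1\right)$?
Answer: $-395888$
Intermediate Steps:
$G = -8$ ($G = 8 \left(-1\right) = -8$)
$V{\left(c \right)} = 2 c$
$-395392 - V{\left(G \right)} \left(-31\right) = -395392 - 2 \left(-8\right) \left(-31\right) = -395392 - \left(-16\right) \left(-31\right) = -395392 - 496 = -395888$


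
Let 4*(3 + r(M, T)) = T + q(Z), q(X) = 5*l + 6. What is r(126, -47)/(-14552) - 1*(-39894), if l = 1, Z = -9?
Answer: 145134375/3638 ≈ 39894.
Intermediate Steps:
q(X) = 11 (q(X) = 5*1 + 6 = 5 + 6 = 11)
r(M, T) = -¼ + T/4 (r(M, T) = -3 + (T + 11)/4 = -3 + (11 + T)/4 = -3 + (11/4 + T/4) = -¼ + T/4)
r(126, -47)/(-14552) - 1*(-39894) = (-¼ + (¼)*(-47))/(-14552) - 1*(-39894) = (-¼ - 47/4)*(-1/14552) + 39894 = -12*(-1/14552) + 39894 = 3/3638 + 39894 = 145134375/3638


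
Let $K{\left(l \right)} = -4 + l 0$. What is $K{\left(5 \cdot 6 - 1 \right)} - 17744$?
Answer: $-17748$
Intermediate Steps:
$K{\left(l \right)} = -4$ ($K{\left(l \right)} = -4 + 0 = -4$)
$K{\left(5 \cdot 6 - 1 \right)} - 17744 = -4 - 17744 = -17748$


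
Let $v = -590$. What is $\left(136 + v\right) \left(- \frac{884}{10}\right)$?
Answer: $\frac{200668}{5} \approx 40134.0$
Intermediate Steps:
$\left(136 + v\right) \left(- \frac{884}{10}\right) = \left(136 - 590\right) \left(- \frac{884}{10}\right) = - 454 \left(\left(-884\right) \frac{1}{10}\right) = \left(-454\right) \left(- \frac{442}{5}\right) = \frac{200668}{5}$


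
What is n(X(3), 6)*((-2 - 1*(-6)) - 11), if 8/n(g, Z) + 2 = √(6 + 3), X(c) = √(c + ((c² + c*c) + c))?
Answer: -56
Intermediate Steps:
X(c) = √(2*c + 2*c²) (X(c) = √(c + ((c² + c²) + c)) = √(c + (2*c² + c)) = √(c + (c + 2*c²)) = √(2*c + 2*c²))
n(g, Z) = 8 (n(g, Z) = 8/(-2 + √(6 + 3)) = 8/(-2 + √9) = 8/(-2 + 3) = 8/1 = 8*1 = 8)
n(X(3), 6)*((-2 - 1*(-6)) - 11) = 8*((-2 - 1*(-6)) - 11) = 8*((-2 + 6) - 11) = 8*(4 - 11) = 8*(-7) = -56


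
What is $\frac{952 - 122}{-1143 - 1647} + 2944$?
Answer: $\frac{821293}{279} \approx 2943.7$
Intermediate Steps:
$\frac{952 - 122}{-1143 - 1647} + 2944 = \frac{830}{-2790} + 2944 = 830 \left(- \frac{1}{2790}\right) + 2944 = - \frac{83}{279} + 2944 = \frac{821293}{279}$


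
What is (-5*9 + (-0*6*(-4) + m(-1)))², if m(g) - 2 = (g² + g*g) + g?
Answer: 1764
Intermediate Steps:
m(g) = 2 + g + 2*g² (m(g) = 2 + ((g² + g*g) + g) = 2 + ((g² + g²) + g) = 2 + (2*g² + g) = 2 + (g + 2*g²) = 2 + g + 2*g²)
(-5*9 + (-0*6*(-4) + m(-1)))² = (-5*9 + (-0*6*(-4) + (2 - 1 + 2*(-1)²)))² = (-45 + (-0*(-4) + (2 - 1 + 2*1)))² = (-45 + (-1*0 + (2 - 1 + 2)))² = (-45 + (0 + 3))² = (-45 + 3)² = (-42)² = 1764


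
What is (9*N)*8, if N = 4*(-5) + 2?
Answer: -1296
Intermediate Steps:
N = -18 (N = -20 + 2 = -18)
(9*N)*8 = (9*(-18))*8 = -162*8 = -1296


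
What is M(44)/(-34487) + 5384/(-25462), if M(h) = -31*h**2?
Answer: 671224692/439053997 ≈ 1.5288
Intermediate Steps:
M(44)/(-34487) + 5384/(-25462) = -31*44**2/(-34487) + 5384/(-25462) = -31*1936*(-1/34487) + 5384*(-1/25462) = -60016*(-1/34487) - 2692/12731 = 60016/34487 - 2692/12731 = 671224692/439053997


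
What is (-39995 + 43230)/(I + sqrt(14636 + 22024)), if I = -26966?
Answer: -43617505/363564248 - 3235*sqrt(9165)/363564248 ≈ -0.12082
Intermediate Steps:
(-39995 + 43230)/(I + sqrt(14636 + 22024)) = (-39995 + 43230)/(-26966 + sqrt(14636 + 22024)) = 3235/(-26966 + sqrt(36660)) = 3235/(-26966 + 2*sqrt(9165))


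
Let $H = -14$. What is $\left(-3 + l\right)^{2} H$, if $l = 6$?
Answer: $-126$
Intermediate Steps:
$\left(-3 + l\right)^{2} H = \left(-3 + 6\right)^{2} \left(-14\right) = 3^{2} \left(-14\right) = 9 \left(-14\right) = -126$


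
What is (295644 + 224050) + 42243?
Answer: 561937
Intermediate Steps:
(295644 + 224050) + 42243 = 519694 + 42243 = 561937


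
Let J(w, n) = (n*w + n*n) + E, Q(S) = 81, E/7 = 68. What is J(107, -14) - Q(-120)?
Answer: -907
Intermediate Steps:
E = 476 (E = 7*68 = 476)
J(w, n) = 476 + n**2 + n*w (J(w, n) = (n*w + n*n) + 476 = (n*w + n**2) + 476 = (n**2 + n*w) + 476 = 476 + n**2 + n*w)
J(107, -14) - Q(-120) = (476 + (-14)**2 - 14*107) - 1*81 = (476 + 196 - 1498) - 81 = -826 - 81 = -907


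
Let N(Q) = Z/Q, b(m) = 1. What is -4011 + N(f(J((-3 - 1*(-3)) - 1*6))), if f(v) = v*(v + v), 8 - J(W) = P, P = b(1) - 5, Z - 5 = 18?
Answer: -1155145/288 ≈ -4010.9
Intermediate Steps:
Z = 23 (Z = 5 + 18 = 23)
P = -4 (P = 1 - 5 = -4)
J(W) = 12 (J(W) = 8 - 1*(-4) = 8 + 4 = 12)
f(v) = 2*v² (f(v) = v*(2*v) = 2*v²)
N(Q) = 23/Q
-4011 + N(f(J((-3 - 1*(-3)) - 1*6))) = -4011 + 23/((2*12²)) = -4011 + 23/((2*144)) = -4011 + 23/288 = -1155145/288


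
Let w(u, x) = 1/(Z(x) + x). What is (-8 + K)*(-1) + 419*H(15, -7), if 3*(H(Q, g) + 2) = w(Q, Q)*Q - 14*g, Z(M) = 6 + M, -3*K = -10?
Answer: 464839/36 ≈ 12912.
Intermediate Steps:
K = 10/3 (K = -1/3*(-10) = 10/3 ≈ 3.3333)
w(u, x) = 1/(6 + 2*x) (w(u, x) = 1/((6 + x) + x) = 1/(6 + 2*x))
H(Q, g) = -2 - 14*g/3 + Q/(6*(3 + Q)) (H(Q, g) = -2 + ((1/(2*(3 + Q)))*Q - 14*g)/3 = -2 + (Q/(2*(3 + Q)) - 14*g)/3 = -2 + (-14*g + Q/(2*(3 + Q)))/3 = -2 + (-14*g/3 + Q/(6*(3 + Q))) = -2 - 14*g/3 + Q/(6*(3 + Q)))
(-8 + K)*(-1) + 419*H(15, -7) = (-8 + 10/3)*(-1) + 419*((15 - 4*(3 + 15)*(3 + 7*(-7)))/(6*(3 + 15))) = -14/3*(-1) + 419*((1/6)*(15 - 4*18*(3 - 49))/18) = 14/3 + 419*((1/6)*(1/18)*(15 - 4*18*(-46))) = 14/3 + 419*((1/6)*(1/18)*(15 + 3312)) = 14/3 + 419*((1/6)*(1/18)*3327) = 14/3 + 419*(1109/36) = 14/3 + 464671/36 = 464839/36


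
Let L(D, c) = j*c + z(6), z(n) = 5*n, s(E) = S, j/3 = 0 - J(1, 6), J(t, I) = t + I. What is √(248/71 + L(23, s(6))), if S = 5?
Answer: I*√360467/71 ≈ 8.4562*I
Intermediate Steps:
J(t, I) = I + t
j = -21 (j = 3*(0 - (6 + 1)) = 3*(0 - 1*7) = 3*(0 - 7) = 3*(-7) = -21)
s(E) = 5
L(D, c) = 30 - 21*c (L(D, c) = -21*c + 5*6 = -21*c + 30 = 30 - 21*c)
√(248/71 + L(23, s(6))) = √(248/71 + (30 - 21*5)) = √(248*(1/71) + (30 - 105)) = √(248/71 - 75) = √(-5077/71) = I*√360467/71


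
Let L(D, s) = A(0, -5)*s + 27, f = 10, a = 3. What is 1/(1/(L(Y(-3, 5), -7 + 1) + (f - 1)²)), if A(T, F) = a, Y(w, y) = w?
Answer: 90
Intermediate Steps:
A(T, F) = 3
L(D, s) = 27 + 3*s (L(D, s) = 3*s + 27 = 27 + 3*s)
1/(1/(L(Y(-3, 5), -7 + 1) + (f - 1)²)) = 1/(1/((27 + 3*(-7 + 1)) + (10 - 1)²)) = 1/(1/((27 + 3*(-6)) + 9²)) = 1/(1/((27 - 18) + 81)) = 1/(1/(9 + 81)) = 1/(1/90) = 90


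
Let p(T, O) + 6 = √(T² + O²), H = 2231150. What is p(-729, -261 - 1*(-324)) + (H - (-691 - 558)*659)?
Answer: 3054235 + 9*√6610 ≈ 3.0550e+6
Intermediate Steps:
p(T, O) = -6 + √(O² + T²) (p(T, O) = -6 + √(T² + O²) = -6 + √(O² + T²))
p(-729, -261 - 1*(-324)) + (H - (-691 - 558)*659) = (-6 + √((-261 - 1*(-324))² + (-729)²)) + (2231150 - (-691 - 558)*659) = (-6 + √((-261 + 324)² + 531441)) + (2231150 - (-1249)*659) = (-6 + √(63² + 531441)) + (2231150 - 1*(-823091)) = (-6 + √(3969 + 531441)) + (2231150 + 823091) = (-6 + √535410) + 3054241 = (-6 + 9*√6610) + 3054241 = 3054235 + 9*√6610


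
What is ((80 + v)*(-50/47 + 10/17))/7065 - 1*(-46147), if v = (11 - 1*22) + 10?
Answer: 52099357085/1128987 ≈ 46147.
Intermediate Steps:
v = -1 (v = (11 - 22) + 10 = -11 + 10 = -1)
((80 + v)*(-50/47 + 10/17))/7065 - 1*(-46147) = ((80 - 1)*(-50/47 + 10/17))/7065 - 1*(-46147) = (79*(-50*1/47 + 10*(1/17)))*(1/7065) + 46147 = (79*(-50/47 + 10/17))*(1/7065) + 46147 = (79*(-380/799))*(1/7065) + 46147 = -30020/799*1/7065 + 46147 = -6004/1128987 + 46147 = 52099357085/1128987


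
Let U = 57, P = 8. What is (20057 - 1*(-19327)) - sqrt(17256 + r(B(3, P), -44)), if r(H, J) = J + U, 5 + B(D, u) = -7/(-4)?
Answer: 39384 - sqrt(17269) ≈ 39253.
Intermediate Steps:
B(D, u) = -13/4 (B(D, u) = -5 - 7/(-4) = -5 - 7*(-1/4) = -5 + 7/4 = -13/4)
r(H, J) = 57 + J (r(H, J) = J + 57 = 57 + J)
(20057 - 1*(-19327)) - sqrt(17256 + r(B(3, P), -44)) = (20057 - 1*(-19327)) - sqrt(17256 + (57 - 44)) = (20057 + 19327) - sqrt(17256 + 13) = 39384 - sqrt(17269)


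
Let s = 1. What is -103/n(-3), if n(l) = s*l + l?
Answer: 103/6 ≈ 17.167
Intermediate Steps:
n(l) = 2*l (n(l) = 1*l + l = l + l = 2*l)
-103/n(-3) = -103/(2*(-3)) = -103/(-6) = -103*(-1/6) = 103/6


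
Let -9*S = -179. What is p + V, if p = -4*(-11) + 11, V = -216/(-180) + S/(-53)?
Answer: 133142/2385 ≈ 55.825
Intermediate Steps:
S = 179/9 (S = -⅑*(-179) = 179/9 ≈ 19.889)
V = 1967/2385 (V = -216/(-180) + (179/9)/(-53) = -216*(-1/180) + (179/9)*(-1/53) = 6/5 - 179/477 = 1967/2385 ≈ 0.82474)
p = 55 (p = 44 + 11 = 55)
p + V = 55 + 1967/2385 = 133142/2385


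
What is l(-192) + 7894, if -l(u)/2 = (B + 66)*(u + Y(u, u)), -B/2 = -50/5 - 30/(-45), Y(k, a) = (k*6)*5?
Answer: 1015766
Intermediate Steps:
Y(k, a) = 30*k (Y(k, a) = (6*k)*5 = 30*k)
B = 56/3 (B = -2*(-50/5 - 30/(-45)) = -2*(-50*⅕ - 30*(-1/45)) = -2*(-10 + ⅔) = -2*(-28/3) = 56/3 ≈ 18.667)
l(u) = -15748*u/3 (l(u) = -2*(56/3 + 66)*(u + 30*u) = -508*31*u/3 = -15748*u/3)
l(-192) + 7894 = -15748/3*(-192) + 7894 = 1007872 + 7894 = 1015766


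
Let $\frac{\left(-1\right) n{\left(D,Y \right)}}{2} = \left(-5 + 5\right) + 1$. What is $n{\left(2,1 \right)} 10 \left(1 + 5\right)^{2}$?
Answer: $-720$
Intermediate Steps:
$n{\left(D,Y \right)} = -2$ ($n{\left(D,Y \right)} = - 2 \left(\left(-5 + 5\right) + 1\right) = - 2 \left(0 + 1\right) = \left(-2\right) 1 = -2$)
$n{\left(2,1 \right)} 10 \left(1 + 5\right)^{2} = \left(-2\right) 10 \left(1 + 5\right)^{2} = - 20 \cdot 6^{2} = \left(-20\right) 36 = -720$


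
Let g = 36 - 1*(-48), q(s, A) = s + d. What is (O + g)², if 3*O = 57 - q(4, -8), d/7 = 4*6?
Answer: 18769/9 ≈ 2085.4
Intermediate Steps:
d = 168 (d = 7*(4*6) = 7*24 = 168)
q(s, A) = 168 + s (q(s, A) = s + 168 = 168 + s)
g = 84 (g = 36 + 48 = 84)
O = -115/3 (O = (57 - (168 + 4))/3 = (57 - 1*172)/3 = (57 - 172)/3 = (⅓)*(-115) = -115/3 ≈ -38.333)
(O + g)² = (-115/3 + 84)² = (137/3)² = 18769/9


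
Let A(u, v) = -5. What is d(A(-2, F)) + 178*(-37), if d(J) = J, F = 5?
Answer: -6591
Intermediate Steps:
d(A(-2, F)) + 178*(-37) = -5 + 178*(-37) = -5 - 6586 = -6591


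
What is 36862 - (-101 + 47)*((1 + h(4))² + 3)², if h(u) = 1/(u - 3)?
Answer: 39508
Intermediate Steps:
h(u) = 1/(-3 + u)
36862 - (-101 + 47)*((1 + h(4))² + 3)² = 36862 - (-101 + 47)*((1 + 1/(-3 + 4))² + 3)² = 36862 - (-54)*((1 + 1/1)² + 3)² = 36862 - (-54)*((1 + 1)² + 3)² = 36862 - (-54)*(2² + 3)² = 36862 - (-54)*(4 + 3)² = 36862 - (-54)*7² = 36862 - (-54)*49 = 36862 - 1*(-2646) = 36862 + 2646 = 39508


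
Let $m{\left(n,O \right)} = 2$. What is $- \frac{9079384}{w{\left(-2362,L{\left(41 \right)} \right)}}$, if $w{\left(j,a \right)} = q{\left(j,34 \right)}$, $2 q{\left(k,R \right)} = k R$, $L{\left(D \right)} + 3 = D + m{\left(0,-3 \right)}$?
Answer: $\frac{4539692}{20077} \approx 226.11$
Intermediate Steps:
$L{\left(D \right)} = -1 + D$ ($L{\left(D \right)} = -3 + \left(D + 2\right) = -3 + \left(2 + D\right) = -1 + D$)
$q{\left(k,R \right)} = \frac{R k}{2}$ ($q{\left(k,R \right)} = \frac{k R}{2} = \frac{R k}{2}$)
$w{\left(j,a \right)} = 17 j$ ($w{\left(j,a \right)} = \frac{1}{2} \cdot 34 j = 17 j$)
$- \frac{9079384}{w{\left(-2362,L{\left(41 \right)} \right)}} = - \frac{9079384}{17 \left(-2362\right)} = - \frac{9079384}{-40154} = \left(-9079384\right) \left(- \frac{1}{40154}\right) = \frac{4539692}{20077}$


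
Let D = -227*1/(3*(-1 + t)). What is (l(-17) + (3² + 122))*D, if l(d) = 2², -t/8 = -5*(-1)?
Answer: 10215/41 ≈ 249.15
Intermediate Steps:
t = -40 (t = -(-40)*(-1) = -8*5 = -40)
D = 227/123 (D = -227*1/(3*(-1 - 40)) = -227/(3*(-41)) = -227/(-123) = -227*(-1/123) = 227/123 ≈ 1.8455)
l(d) = 4
(l(-17) + (3² + 122))*D = (4 + (3² + 122))*(227/123) = (4 + (9 + 122))*(227/123) = (4 + 131)*(227/123) = 135*(227/123) = 10215/41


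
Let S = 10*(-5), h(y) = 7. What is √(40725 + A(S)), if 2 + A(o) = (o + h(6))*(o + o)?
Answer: √45023 ≈ 212.19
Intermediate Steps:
S = -50
A(o) = -2 + 2*o*(7 + o) (A(o) = -2 + (o + 7)*(o + o) = -2 + (7 + o)*(2*o) = -2 + 2*o*(7 + o))
√(40725 + A(S)) = √(40725 + (-2 + 2*(-50)² + 14*(-50))) = √(40725 + (-2 + 2*2500 - 700)) = √(40725 + (-2 + 5000 - 700)) = √(40725 + 4298) = √45023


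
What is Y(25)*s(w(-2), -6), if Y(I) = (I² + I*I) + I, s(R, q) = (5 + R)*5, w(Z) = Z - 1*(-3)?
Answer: 38250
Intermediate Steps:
w(Z) = 3 + Z (w(Z) = Z + 3 = 3 + Z)
s(R, q) = 25 + 5*R
Y(I) = I + 2*I² (Y(I) = (I² + I²) + I = 2*I² + I = I + 2*I²)
Y(25)*s(w(-2), -6) = (25*(1 + 2*25))*(25 + 5*(3 - 2)) = (25*(1 + 50))*(25 + 5*1) = (25*51)*(25 + 5) = 1275*30 = 38250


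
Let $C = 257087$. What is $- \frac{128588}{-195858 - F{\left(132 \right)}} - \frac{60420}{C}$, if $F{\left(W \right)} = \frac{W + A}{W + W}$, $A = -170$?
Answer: $\frac{2801643437052}{6646531140619} \approx 0.42152$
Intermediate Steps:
$F{\left(W \right)} = \frac{-170 + W}{2 W}$ ($F{\left(W \right)} = \frac{W - 170}{W + W} = \frac{-170 + W}{2 W}$)
$- \frac{128588}{-195858 - F{\left(132 \right)}} - \frac{60420}{C} = - \frac{128588}{-195858 - \frac{-170 + 132}{2 \cdot 132}} - \frac{60420}{257087} = - \frac{128588}{-195858 - \frac{1}{2} \cdot \frac{1}{132} \left(-38\right)} - \frac{60420}{257087} = - \frac{128588}{-195858 - - \frac{19}{132}} - \frac{60420}{257087} = - \frac{128588}{-195858 + \frac{19}{132}} - \frac{60420}{257087} = - \frac{128588}{- \frac{25853237}{132}} - \frac{60420}{257087} = \left(-128588\right) \left(- \frac{132}{25853237}\right) - \frac{60420}{257087} = \frac{16973616}{25853237} - \frac{60420}{257087} = \frac{2801643437052}{6646531140619}$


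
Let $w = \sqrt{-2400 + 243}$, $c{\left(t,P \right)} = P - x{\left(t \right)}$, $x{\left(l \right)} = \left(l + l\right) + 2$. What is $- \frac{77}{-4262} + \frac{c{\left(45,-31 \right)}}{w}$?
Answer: $\frac{77}{4262} + \frac{41 i \sqrt{2157}}{719} \approx 0.018067 + 2.6484 i$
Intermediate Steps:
$x{\left(l \right)} = 2 + 2 l$ ($x{\left(l \right)} = 2 l + 2 = 2 + 2 l$)
$c{\left(t,P \right)} = -2 + P - 2 t$ ($c{\left(t,P \right)} = P - \left(2 + 2 t\right) = -2 + P - 2 t$)
$w = i \sqrt{2157}$ ($w = \sqrt{-2157} = i \sqrt{2157} \approx 46.444 i$)
$- \frac{77}{-4262} + \frac{c{\left(45,-31 \right)}}{w} = - \frac{77}{-4262} + \frac{-2 - 31 - 90}{i \sqrt{2157}} = \left(-77\right) \left(- \frac{1}{4262}\right) + \left(-2 - 31 - 90\right) \left(- \frac{i \sqrt{2157}}{2157}\right) = \frac{77}{4262} - 123 \left(- \frac{i \sqrt{2157}}{2157}\right) = \frac{77}{4262} + \frac{41 i \sqrt{2157}}{719}$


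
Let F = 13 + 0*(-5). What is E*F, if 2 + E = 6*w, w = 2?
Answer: 130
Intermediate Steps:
E = 10 (E = -2 + 6*2 = -2 + 12 = 10)
F = 13 (F = 13 + 0 = 13)
E*F = 10*13 = 130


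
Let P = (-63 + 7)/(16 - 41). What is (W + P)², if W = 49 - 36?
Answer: 145161/625 ≈ 232.26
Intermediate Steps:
P = 56/25 (P = -56/(-25) = -56*(-1/25) = 56/25 ≈ 2.2400)
W = 13
(W + P)² = (13 + 56/25)² = (381/25)² = 145161/625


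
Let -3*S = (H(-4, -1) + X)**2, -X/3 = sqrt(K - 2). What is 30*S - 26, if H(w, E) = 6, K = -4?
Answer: 154 + 360*I*sqrt(6) ≈ 154.0 + 881.82*I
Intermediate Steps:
X = -3*I*sqrt(6) (X = -3*sqrt(-4 - 2) = -3*I*sqrt(6) ≈ -7.3485*I)
S = -(6 - 3*I*sqrt(6))**2/3 ≈ 6.0 + 29.394*I
30*S - 26 = 30*(6 + 12*I*sqrt(6)) - 26 = (180 + 360*I*sqrt(6)) - 26 = 154 + 360*I*sqrt(6)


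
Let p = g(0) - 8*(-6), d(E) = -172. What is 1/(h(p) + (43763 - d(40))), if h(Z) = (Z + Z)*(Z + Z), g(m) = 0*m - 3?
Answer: 1/52035 ≈ 1.9218e-5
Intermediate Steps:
g(m) = -3 (g(m) = 0 - 3 = -3)
p = 45 (p = -3 - 8*(-6) = -3 + 48 = 45)
h(Z) = 4*Z² (h(Z) = (2*Z)*(2*Z) = 4*Z²)
1/(h(p) + (43763 - d(40))) = 1/(4*45² + (43763 - 1*(-172))) = 1/(4*2025 + (43763 + 172)) = 1/(8100 + 43935) = 1/52035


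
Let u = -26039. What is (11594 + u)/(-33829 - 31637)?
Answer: 1605/7274 ≈ 0.22065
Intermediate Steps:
(11594 + u)/(-33829 - 31637) = (11594 - 26039)/(-33829 - 31637) = -14445/(-65466) = -14445*(-1/65466) = 1605/7274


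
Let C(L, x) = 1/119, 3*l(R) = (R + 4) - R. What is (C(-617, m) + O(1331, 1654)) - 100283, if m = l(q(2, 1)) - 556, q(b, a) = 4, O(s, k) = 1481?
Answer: -11757437/119 ≈ -98802.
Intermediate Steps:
l(R) = 4/3 (l(R) = ((R + 4) - R)/3 = ((4 + R) - R)/3 = (⅓)*4 = 4/3)
m = -1664/3 (m = 4/3 - 556 = -1664/3 ≈ -554.67)
C(L, x) = 1/119
(C(-617, m) + O(1331, 1654)) - 100283 = (1/119 + 1481) - 100283 = 176240/119 - 100283 = -11757437/119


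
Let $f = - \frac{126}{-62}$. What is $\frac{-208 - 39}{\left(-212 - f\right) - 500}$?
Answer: $\frac{403}{1165} \approx 0.34592$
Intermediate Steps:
$f = \frac{63}{31}$ ($f = \left(-126\right) \left(- \frac{1}{62}\right) = \frac{63}{31} \approx 2.0323$)
$\frac{-208 - 39}{\left(-212 - f\right) - 500} = \frac{-208 - 39}{\left(-212 - \frac{63}{31}\right) - 500} = - \frac{247}{- \frac{6635}{31} - 500} = - \frac{247}{- \frac{22135}{31}} = \left(-247\right) \left(- \frac{31}{22135}\right) = \frac{403}{1165}$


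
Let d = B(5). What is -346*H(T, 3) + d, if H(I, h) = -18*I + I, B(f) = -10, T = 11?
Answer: 64692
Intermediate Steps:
H(I, h) = -17*I
d = -10
-346*H(T, 3) + d = -(-5882)*11 - 10 = -346*(-187) - 10 = 64702 - 10 = 64692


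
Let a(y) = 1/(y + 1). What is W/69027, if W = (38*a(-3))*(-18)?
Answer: 6/1211 ≈ 0.0049546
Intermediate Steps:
a(y) = 1/(1 + y)
W = 342 (W = (38/(1 - 3))*(-18) = (38/(-2))*(-18) = (38*(-½))*(-18) = -19*(-18) = 342)
W/69027 = 342/69027 = 342*(1/69027) = 6/1211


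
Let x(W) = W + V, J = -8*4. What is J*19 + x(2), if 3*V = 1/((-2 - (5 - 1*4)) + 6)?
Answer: -5453/9 ≈ -605.89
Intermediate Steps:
J = -32
V = ⅑ (V = 1/(3*((-2 - (5 - 1*4)) + 6)) = 1/(3*((-2 - (5 - 4)) + 6)) = 1/(3*((-2 - 1*1) + 6)) = 1/(3*((-2 - 1) + 6)) = 1/(3*(-3 + 6)) = (⅓)/3 = (⅓)*(⅓) = ⅑ ≈ 0.11111)
x(W) = ⅑ + W (x(W) = W + ⅑ = ⅑ + W)
J*19 + x(2) = -32*19 + (⅑ + 2) = -608 + 19/9 = -5453/9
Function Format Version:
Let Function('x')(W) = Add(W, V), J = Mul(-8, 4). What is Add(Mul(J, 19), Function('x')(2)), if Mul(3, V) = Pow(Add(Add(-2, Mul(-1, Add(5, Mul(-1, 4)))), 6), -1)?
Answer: Rational(-5453, 9) ≈ -605.89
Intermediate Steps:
J = -32
V = Rational(1, 9) (V = Mul(Rational(1, 3), Pow(Add(Add(-2, Mul(-1, Add(5, Mul(-1, 4)))), 6), -1)) = Mul(Rational(1, 3), Pow(Add(Add(-2, Mul(-1, Add(5, -4))), 6), -1)) = Mul(Rational(1, 3), Pow(Add(Add(-2, Mul(-1, 1)), 6), -1)) = Mul(Rational(1, 3), Pow(Add(Add(-2, -1), 6), -1)) = Mul(Rational(1, 3), Pow(Add(-3, 6), -1)) = Mul(Rational(1, 3), Pow(3, -1)) = Mul(Rational(1, 3), Rational(1, 3)) = Rational(1, 9) ≈ 0.11111)
Function('x')(W) = Add(Rational(1, 9), W) (Function('x')(W) = Add(W, Rational(1, 9)) = Add(Rational(1, 9), W))
Add(Mul(J, 19), Function('x')(2)) = Add(Mul(-32, 19), Add(Rational(1, 9), 2)) = Add(-608, Rational(19, 9)) = Rational(-5453, 9)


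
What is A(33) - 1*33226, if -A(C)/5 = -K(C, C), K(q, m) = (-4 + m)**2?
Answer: -29021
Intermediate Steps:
A(C) = 5*(-4 + C)**2 (A(C) = -(-5)*(-4 + C)**2 = 5*(-4 + C)**2)
A(33) - 1*33226 = 5*(-4 + 33)**2 - 1*33226 = 5*29**2 - 33226 = 5*841 - 33226 = 4205 - 33226 = -29021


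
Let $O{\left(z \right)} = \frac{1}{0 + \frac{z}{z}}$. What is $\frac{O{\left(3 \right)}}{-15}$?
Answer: $- \frac{1}{15} \approx -0.066667$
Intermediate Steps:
$O{\left(z \right)} = 1$ ($O{\left(z \right)} = \frac{1}{0 + 1} = 1^{-1} = 1$)
$\frac{O{\left(3 \right)}}{-15} = \frac{1}{-15} \cdot 1 = \left(- \frac{1}{15}\right) 1 = - \frac{1}{15}$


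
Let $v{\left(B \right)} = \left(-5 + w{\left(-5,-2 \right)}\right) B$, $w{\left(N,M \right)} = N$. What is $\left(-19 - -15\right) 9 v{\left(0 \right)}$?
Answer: $0$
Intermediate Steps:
$v{\left(B \right)} = - 10 B$ ($v{\left(B \right)} = \left(-5 - 5\right) B = - 10 B$)
$\left(-19 - -15\right) 9 v{\left(0 \right)} = \left(-19 - -15\right) 9 \left(\left(-10\right) 0\right) = \left(-19 + 15\right) 9 \cdot 0 = \left(-4\right) 9 \cdot 0 = \left(-36\right) 0 = 0$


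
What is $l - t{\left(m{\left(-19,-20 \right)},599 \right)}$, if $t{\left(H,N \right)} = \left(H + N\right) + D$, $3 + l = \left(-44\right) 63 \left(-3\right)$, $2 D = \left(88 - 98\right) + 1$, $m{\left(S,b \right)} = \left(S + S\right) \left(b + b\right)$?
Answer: $\frac{12397}{2} \approx 6198.5$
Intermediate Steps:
$m{\left(S,b \right)} = 4 S b$ ($m{\left(S,b \right)} = 2 S 2 b = 4 S b$)
$D = - \frac{9}{2}$ ($D = \frac{\left(88 - 98\right) + 1}{2} = \frac{-10 + 1}{2} = \frac{1}{2} \left(-9\right) = - \frac{9}{2} \approx -4.5$)
$l = 8313$ ($l = -3 + \left(-44\right) 63 \left(-3\right) = -3 - -8316 = -3 + 8316 = 8313$)
$t{\left(H,N \right)} = - \frac{9}{2} + H + N$ ($t{\left(H,N \right)} = \left(H + N\right) - \frac{9}{2} = - \frac{9}{2} + H + N$)
$l - t{\left(m{\left(-19,-20 \right)},599 \right)} = 8313 - \left(- \frac{9}{2} + 4 \left(-19\right) \left(-20\right) + 599\right) = 8313 - \left(- \frac{9}{2} + 1520 + 599\right) = 8313 - \frac{4229}{2} = \frac{12397}{2}$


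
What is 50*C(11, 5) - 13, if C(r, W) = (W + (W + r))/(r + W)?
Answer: 421/8 ≈ 52.625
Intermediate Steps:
C(r, W) = (r + 2*W)/(W + r)
50*C(11, 5) - 13 = 50*((11 + 2*5)/(5 + 11)) - 13 = 50*((11 + 10)/16) - 13 = 50*((1/16)*21) - 13 = 50*(21/16) - 13 = 525/8 - 13 = 421/8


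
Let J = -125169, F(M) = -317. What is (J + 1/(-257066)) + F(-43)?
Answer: -32258184077/257066 ≈ -1.2549e+5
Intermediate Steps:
(J + 1/(-257066)) + F(-43) = (-125169 + 1/(-257066)) - 317 = (-125169 - 1/257066) - 317 = -32176694155/257066 - 317 = -32258184077/257066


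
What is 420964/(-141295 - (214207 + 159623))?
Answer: -420964/515125 ≈ -0.81721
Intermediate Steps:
420964/(-141295 - (214207 + 159623)) = 420964/(-141295 - 1*373830) = 420964/(-141295 - 373830) = 420964/(-515125) = 420964*(-1/515125) = -420964/515125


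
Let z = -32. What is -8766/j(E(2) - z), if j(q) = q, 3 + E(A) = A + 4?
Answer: -8766/35 ≈ -250.46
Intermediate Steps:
E(A) = 1 + A (E(A) = -3 + (A + 4) = -3 + (4 + A) = 1 + A)
-8766/j(E(2) - z) = -8766/((1 + 2) - 1*(-32)) = -8766/(3 + 32) = -8766/35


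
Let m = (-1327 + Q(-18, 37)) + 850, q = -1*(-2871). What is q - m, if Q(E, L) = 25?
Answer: 3323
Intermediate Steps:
q = 2871
m = -452 (m = (-1327 + 25) + 850 = -1302 + 850 = -452)
q - m = 2871 - 1*(-452) = 2871 + 452 = 3323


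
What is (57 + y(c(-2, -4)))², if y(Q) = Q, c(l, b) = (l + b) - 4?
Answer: 2209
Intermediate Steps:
c(l, b) = -4 + b + l (c(l, b) = (b + l) - 4 = -4 + b + l)
(57 + y(c(-2, -4)))² = (57 + (-4 - 4 - 2))² = (57 - 10)² = 47² = 2209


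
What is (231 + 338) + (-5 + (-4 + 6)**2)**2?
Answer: 570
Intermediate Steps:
(231 + 338) + (-5 + (-4 + 6)**2)**2 = 569 + (-5 + 2**2)**2 = 569 + (-5 + 4)**2 = 569 + (-1)**2 = 569 + 1 = 570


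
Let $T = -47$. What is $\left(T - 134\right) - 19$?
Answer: $-200$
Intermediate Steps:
$\left(T - 134\right) - 19 = \left(-47 - 134\right) - 19 = -181 - 19 = -200$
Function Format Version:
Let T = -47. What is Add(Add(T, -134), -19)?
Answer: -200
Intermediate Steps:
Add(Add(T, -134), -19) = Add(Add(-47, -134), -19) = Add(-181, -19) = -200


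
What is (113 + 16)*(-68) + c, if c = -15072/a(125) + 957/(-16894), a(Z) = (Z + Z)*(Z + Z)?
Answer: -2315612484717/263968750 ≈ -8772.3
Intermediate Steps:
a(Z) = 4*Z² (a(Z) = (2*Z)*(2*Z) = 4*Z²)
c = -78609717/263968750 (c = -15072/(4*125²) + 957/(-16894) = -15072/(4*15625) + 957*(-1/16894) = -15072/62500 - 957/16894 = -15072*1/62500 - 957/16894 = -3768/15625 - 957/16894 = -78609717/263968750 ≈ -0.29780)
(113 + 16)*(-68) + c = (113 + 16)*(-68) - 78609717/263968750 = 129*(-68) - 78609717/263968750 = -8772 - 78609717/263968750 = -2315612484717/263968750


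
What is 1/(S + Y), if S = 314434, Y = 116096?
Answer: 1/430530 ≈ 2.3227e-6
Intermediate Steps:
1/(S + Y) = 1/(314434 + 116096) = 1/430530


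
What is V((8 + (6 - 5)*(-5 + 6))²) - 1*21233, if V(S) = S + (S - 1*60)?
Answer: -21131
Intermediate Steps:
V(S) = -60 + 2*S (V(S) = S + (S - 60) = S + (-60 + S) = -60 + 2*S)
V((8 + (6 - 5)*(-5 + 6))²) - 1*21233 = (-60 + 2*(8 + (6 - 5)*(-5 + 6))²) - 1*21233 = (-60 + 2*(8 + 1*1)²) - 21233 = (-60 + 2*(8 + 1)²) - 21233 = (-60 + 2*9²) - 21233 = (-60 + 2*81) - 21233 = (-60 + 162) - 21233 = 102 - 21233 = -21131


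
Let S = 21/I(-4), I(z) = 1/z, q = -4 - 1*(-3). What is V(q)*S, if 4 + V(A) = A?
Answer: 420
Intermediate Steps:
q = -1 (q = -4 + 3 = -1)
V(A) = -4 + A
S = -84 (S = 21/(1/(-4)) = 21/(-¼) = 21*(-4) = -84)
V(q)*S = (-4 - 1)*(-84) = -5*(-84) = 420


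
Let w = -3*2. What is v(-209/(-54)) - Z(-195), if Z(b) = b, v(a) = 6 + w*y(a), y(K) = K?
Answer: 1600/9 ≈ 177.78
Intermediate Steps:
w = -6
v(a) = 6 - 6*a
v(-209/(-54)) - Z(-195) = (6 - (-1254)/(-54)) - 1*(-195) = (6 - (-1254)*(-1)/54) + 195 = (6 - 6*209/54) + 195 = (6 - 209/9) + 195 = -155/9 + 195 = 1600/9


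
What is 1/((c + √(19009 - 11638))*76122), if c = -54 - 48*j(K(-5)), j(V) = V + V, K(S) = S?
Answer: 71/2208870135 - √91/1472580090 ≈ 2.5665e-8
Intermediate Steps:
j(V) = 2*V
c = 426 (c = -54 - 96*(-5) = -54 - 48*(-10) = -54 + 480 = 426)
1/((c + √(19009 - 11638))*76122) = 1/((426 + √(19009 - 11638))*76122) = (1/76122)/(426 + √7371) = (1/76122)/(426 + 9*√91) = 1/(76122*(426 + 9*√91))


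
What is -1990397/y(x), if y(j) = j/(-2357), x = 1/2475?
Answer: 11611130179275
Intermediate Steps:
x = 1/2475 ≈ 0.00040404
y(j) = -j/2357 (y(j) = j*(-1/2357) = -j/2357)
-1990397/y(x) = -1990397/((-1/2357*1/2475)) = -1990397/(-1/5833575) = -1990397*(-5833575) = 11611130179275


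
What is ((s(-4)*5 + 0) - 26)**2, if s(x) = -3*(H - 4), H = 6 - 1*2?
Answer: 676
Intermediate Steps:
H = 4 (H = 6 - 2 = 4)
s(x) = 0 (s(x) = -3*(4 - 4) = -3*0 = 0)
((s(-4)*5 + 0) - 26)**2 = ((0*5 + 0) - 26)**2 = ((0 + 0) - 26)**2 = (0 - 26)**2 = (-26)**2 = 676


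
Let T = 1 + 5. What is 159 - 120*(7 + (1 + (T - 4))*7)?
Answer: -3201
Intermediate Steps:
T = 6
159 - 120*(7 + (1 + (T - 4))*7) = 159 - 120*(7 + (1 + (6 - 4))*7) = 159 - 120*(7 + (1 + 2)*7) = 159 - 120*(7 + 3*7) = 159 - 120*(7 + 21) = 159 - 120*28 = 159 - 3360 = -3201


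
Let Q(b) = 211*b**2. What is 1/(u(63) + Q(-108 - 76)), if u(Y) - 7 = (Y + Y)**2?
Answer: 1/7159499 ≈ 1.3967e-7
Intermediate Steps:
u(Y) = 7 + 4*Y**2 (u(Y) = 7 + (Y + Y)**2 = 7 + (2*Y)**2 = 7 + 4*Y**2)
1/(u(63) + Q(-108 - 76)) = 1/((7 + 4*63**2) + 211*(-108 - 76)**2) = 1/((7 + 4*3969) + 211*(-184)**2) = 1/((7 + 15876) + 211*33856) = 1/(15883 + 7143616) = 1/7159499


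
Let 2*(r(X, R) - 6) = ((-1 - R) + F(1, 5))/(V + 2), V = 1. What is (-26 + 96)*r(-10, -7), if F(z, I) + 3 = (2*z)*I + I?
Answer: 630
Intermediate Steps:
F(z, I) = -3 + I + 2*I*z (F(z, I) = -3 + ((2*z)*I + I) = -3 + (2*I*z + I) = -3 + (I + 2*I*z) = -3 + I + 2*I*z)
r(X, R) = 47/6 - R/6 (r(X, R) = 6 + (((-1 - R) + (-3 + 5 + 2*5*1))/(1 + 2))/2 = 6 + (((-1 - R) + (-3 + 5 + 10))/3)/2 = 6 + (((-1 - R) + 12)*(⅓))/2 = 6 + ((11 - R)*(⅓))/2 = 6 + (11/3 - R/3)/2 = 6 + (11/6 - R/6) = 47/6 - R/6)
(-26 + 96)*r(-10, -7) = (-26 + 96)*(47/6 - ⅙*(-7)) = 70*(47/6 + 7/6) = 70*9 = 630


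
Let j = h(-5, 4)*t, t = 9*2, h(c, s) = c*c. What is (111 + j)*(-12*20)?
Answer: -134640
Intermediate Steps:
h(c, s) = c**2
t = 18
j = 450 (j = (-5)**2*18 = 25*18 = 450)
(111 + j)*(-12*20) = (111 + 450)*(-12*20) = 561*(-240) = -134640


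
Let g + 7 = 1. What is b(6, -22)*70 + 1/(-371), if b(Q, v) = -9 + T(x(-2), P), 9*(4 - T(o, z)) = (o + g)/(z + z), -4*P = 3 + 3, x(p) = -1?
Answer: -3687767/10017 ≈ -368.15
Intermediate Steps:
g = -6 (g = -7 + 1 = -6)
P = -3/2 (P = -(3 + 3)/4 = -1/4*6 = -3/2 ≈ -1.5000)
T(o, z) = 4 - (-6 + o)/(18*z) (T(o, z) = 4 - (o - 6)/(9*(z + z)) = 4 - (-6 + o)/(9*(2*z)) = 4 - (-6 + o)*1/(2*z)/9 = 4 - (-6 + o)/(18*z))
b(Q, v) = -142/27 (b(Q, v) = -9 + (6 - 1*(-1) + 72*(-3/2))/(18*(-3/2)) = -9 + (1/18)*(-2/3)*(6 + 1 - 108) = -9 + (1/18)*(-2/3)*(-101) = -9 + 101/27 = -142/27)
b(6, -22)*70 + 1/(-371) = -142/27*70 + 1/(-371) = -9940/27 - 1/371 = -3687767/10017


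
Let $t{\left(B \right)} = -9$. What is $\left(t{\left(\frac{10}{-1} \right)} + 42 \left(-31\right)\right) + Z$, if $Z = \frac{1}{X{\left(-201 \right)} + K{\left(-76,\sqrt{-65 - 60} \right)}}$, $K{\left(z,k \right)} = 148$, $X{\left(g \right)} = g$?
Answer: $- \frac{69484}{53} \approx -1311.0$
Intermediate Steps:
$Z = - \frac{1}{53}$ ($Z = \frac{1}{-201 + 148} = \frac{1}{-53} = - \frac{1}{53} \approx -0.018868$)
$\left(t{\left(\frac{10}{-1} \right)} + 42 \left(-31\right)\right) + Z = \left(-9 + 42 \left(-31\right)\right) - \frac{1}{53} = \left(-9 - 1302\right) - \frac{1}{53} = -1311 - \frac{1}{53} = - \frac{69484}{53}$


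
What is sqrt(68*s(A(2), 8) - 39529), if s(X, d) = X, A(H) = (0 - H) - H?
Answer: I*sqrt(39801) ≈ 199.5*I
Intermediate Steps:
A(H) = -2*H (A(H) = -H - H = -2*H)
sqrt(68*s(A(2), 8) - 39529) = sqrt(68*(-2*2) - 39529) = sqrt(68*(-4) - 39529) = sqrt(-272 - 39529) = sqrt(-39801) = I*sqrt(39801)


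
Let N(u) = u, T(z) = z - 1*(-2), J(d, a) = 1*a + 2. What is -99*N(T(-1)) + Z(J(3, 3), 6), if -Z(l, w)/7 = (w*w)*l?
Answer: -1359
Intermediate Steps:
J(d, a) = 2 + a (J(d, a) = a + 2 = 2 + a)
T(z) = 2 + z (T(z) = z + 2 = 2 + z)
Z(l, w) = -7*l*w**2 (Z(l, w) = -7*w*w*l = -7*w**2*l = -7*l*w**2)
-99*N(T(-1)) + Z(J(3, 3), 6) = -99*(2 - 1) - 7*(2 + 3)*6**2 = -99*1 - 7*5*36 = -99 - 1260 = -1359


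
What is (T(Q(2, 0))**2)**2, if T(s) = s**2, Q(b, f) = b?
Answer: 256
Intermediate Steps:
(T(Q(2, 0))**2)**2 = ((2**2)**2)**2 = (4**2)**2 = 16**2 = 256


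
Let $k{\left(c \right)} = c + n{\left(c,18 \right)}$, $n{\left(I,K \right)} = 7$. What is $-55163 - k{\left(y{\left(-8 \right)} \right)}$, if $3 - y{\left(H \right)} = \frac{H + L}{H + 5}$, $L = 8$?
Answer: $-55173$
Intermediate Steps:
$y{\left(H \right)} = 3 - \frac{8 + H}{5 + H}$ ($y{\left(H \right)} = 3 - \frac{H + 8}{H + 5} = 3 - \frac{8 + H}{5 + H}$)
$k{\left(c \right)} = 7 + c$ ($k{\left(c \right)} = c + 7 = 7 + c$)
$-55163 - k{\left(y{\left(-8 \right)} \right)} = -55163 - \left(7 + \frac{7 + 2 \left(-8\right)}{5 - 8}\right) = -55163 - \left(7 + \frac{7 - 16}{-3}\right) = -55163 - \left(7 - -3\right) = -55163 - \left(7 + 3\right) = -55163 - 10 = -55173$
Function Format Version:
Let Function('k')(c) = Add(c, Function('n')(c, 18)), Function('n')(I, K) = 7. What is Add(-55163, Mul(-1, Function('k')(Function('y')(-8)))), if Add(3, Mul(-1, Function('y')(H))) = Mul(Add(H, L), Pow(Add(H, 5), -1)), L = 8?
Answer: -55173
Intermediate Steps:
Function('y')(H) = Add(3, Mul(-1, Pow(Add(5, H), -1), Add(8, H))) (Function('y')(H) = Add(3, Mul(-1, Mul(Add(H, 8), Pow(Add(H, 5), -1)))) = Add(3, Mul(-1, Mul(Add(8, H), Pow(Add(5, H), -1)))) = Add(3, Mul(-1, Mul(Pow(Add(5, H), -1), Add(8, H)))) = Add(3, Mul(-1, Pow(Add(5, H), -1), Add(8, H))))
Function('k')(c) = Add(7, c) (Function('k')(c) = Add(c, 7) = Add(7, c))
Add(-55163, Mul(-1, Function('k')(Function('y')(-8)))) = Add(-55163, Mul(-1, Add(7, Mul(Pow(Add(5, -8), -1), Add(7, Mul(2, -8)))))) = Add(-55163, Mul(-1, Add(7, Mul(Pow(-3, -1), Add(7, -16))))) = Add(-55163, Mul(-1, Add(7, Mul(Rational(-1, 3), -9)))) = Add(-55163, Mul(-1, Add(7, 3))) = Add(-55163, Mul(-1, 10)) = Add(-55163, -10) = -55173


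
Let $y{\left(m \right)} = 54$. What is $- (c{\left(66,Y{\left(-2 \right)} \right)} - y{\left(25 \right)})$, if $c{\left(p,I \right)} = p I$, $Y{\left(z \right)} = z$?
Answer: $186$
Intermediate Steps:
$c{\left(p,I \right)} = I p$
$- (c{\left(66,Y{\left(-2 \right)} \right)} - y{\left(25 \right)}) = - (\left(-2\right) 66 - 54) = - (-132 - 54) = \left(-1\right) \left(-186\right) = 186$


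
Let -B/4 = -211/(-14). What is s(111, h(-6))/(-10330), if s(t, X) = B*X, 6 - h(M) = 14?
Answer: -1688/36155 ≈ -0.046688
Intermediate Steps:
h(M) = -8 (h(M) = 6 - 1*14 = 6 - 14 = -8)
B = -422/7 (B = -(-844)/(-14) = -(-844)*(-1)/14 = -4*211/14 = -422/7 ≈ -60.286)
s(t, X) = -422*X/7
s(111, h(-6))/(-10330) = -422/7*(-8)/(-10330) = (3376/7)*(-1/10330) = -1688/36155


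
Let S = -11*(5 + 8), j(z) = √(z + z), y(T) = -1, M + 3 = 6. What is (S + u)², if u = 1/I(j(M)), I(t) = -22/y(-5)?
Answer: 9891025/484 ≈ 20436.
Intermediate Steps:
M = 3 (M = -3 + 6 = 3)
j(z) = √2*√z (j(z) = √(2*z) = √2*√z)
S = -143 (S = -11*13 = -143)
I(t) = 22 (I(t) = -22/(-1) = -22*(-1) = 22)
u = 1/22 ≈ 0.045455
(S + u)² = (-143 + 1/22)² = (-3145/22)² = 9891025/484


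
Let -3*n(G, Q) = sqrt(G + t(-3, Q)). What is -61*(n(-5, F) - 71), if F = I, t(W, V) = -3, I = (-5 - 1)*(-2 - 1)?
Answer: 4331 + 122*I*sqrt(2)/3 ≈ 4331.0 + 57.511*I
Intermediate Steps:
I = 18 (I = -6*(-3) = 18)
F = 18
n(G, Q) = -sqrt(-3 + G)/3 (n(G, Q) = -sqrt(G - 3)/3 = -sqrt(-3 + G)/3)
-61*(n(-5, F) - 71) = -61*(-sqrt(-3 - 5)/3 - 71) = -61*(-2*I*sqrt(2)/3 - 71) = -61*(-71 - 2*I*sqrt(2)/3) = 4331 + 122*I*sqrt(2)/3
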